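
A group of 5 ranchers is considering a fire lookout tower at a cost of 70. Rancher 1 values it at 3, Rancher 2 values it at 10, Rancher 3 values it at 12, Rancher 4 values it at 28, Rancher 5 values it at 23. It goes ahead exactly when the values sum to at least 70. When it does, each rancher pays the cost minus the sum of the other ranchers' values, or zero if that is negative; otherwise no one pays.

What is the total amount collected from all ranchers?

Total value 76 ≥ cost 70, so it is built.
Rancher 1: others sum to 73; max(0, 70 - 73) = 0.
Rancher 2: others sum to 66; max(0, 70 - 66) = 4.
Rancher 3: others sum to 64; max(0, 70 - 64) = 6.
Rancher 4: others sum to 48; max(0, 70 - 48) = 22.
Rancher 5: others sum to 53; max(0, 70 - 53) = 17.
Total collected = 0 + 4 + 6 + 22 + 17 = 49.

49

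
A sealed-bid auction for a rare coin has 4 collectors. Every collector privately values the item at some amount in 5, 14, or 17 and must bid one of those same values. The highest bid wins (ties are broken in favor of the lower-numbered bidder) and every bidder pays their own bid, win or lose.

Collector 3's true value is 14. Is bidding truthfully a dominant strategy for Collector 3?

No

Consider the case where Collector 1 bids 5, Collector 2 bids 5 and Collector 4 bids 17.
Truthful bid 14: loses but pays 14, utility -14.
Bid 5 instead: loses but pays 5, utility -5.
Since -5 > -14, bidding 5 is strictly better here, so truthful bidding is not dominant.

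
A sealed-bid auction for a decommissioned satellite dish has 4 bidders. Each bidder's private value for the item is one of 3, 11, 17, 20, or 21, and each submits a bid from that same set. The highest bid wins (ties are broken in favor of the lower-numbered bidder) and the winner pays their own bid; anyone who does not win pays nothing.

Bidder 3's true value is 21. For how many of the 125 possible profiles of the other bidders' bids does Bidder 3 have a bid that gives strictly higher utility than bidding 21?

36

Others bid (3, 3, 3): truth gives 0; bid 11 gives 10 > 0. Violating.
Others bid (3, 3, 11): truth gives 0; bid 11 gives 10 > 0. Violating.
Others bid (3, 3, 17): truth gives 0; bid 17 gives 4 > 0. Violating.
Others bid (3, 3, 20): truth gives 0; bid 20 gives 1 > 0. Violating.
Others bid (3, 3, 21): truth gives 0; no alternative beats it.
Others bid (3, 11, 21): truth gives 0; no alternative beats it.
(Checking all 125 profiles: 36 have a profitable deviation, 89 do not.)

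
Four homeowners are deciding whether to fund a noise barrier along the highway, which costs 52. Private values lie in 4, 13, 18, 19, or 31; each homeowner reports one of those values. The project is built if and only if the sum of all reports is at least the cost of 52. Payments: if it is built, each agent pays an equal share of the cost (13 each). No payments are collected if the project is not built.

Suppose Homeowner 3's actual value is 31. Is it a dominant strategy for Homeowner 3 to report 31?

Yes

Check each profile of the others' reports and compare truth against every alternative report.
Others report (4, 4, 13): truth gives 18, best alternative gives 0.
Others report (4, 4, 18): truth gives 18, best alternative gives 0.
Others report (4, 4, 19): truth gives 18, best alternative gives 0.
Others report (4, 13, 4): truth gives 18, best alternative gives 0.
Others report (4, 13, 13): truth gives 18, best alternative gives 0.
Others report (4, 18, 4): truth gives 18, best alternative gives 0.
(Remaining 119 profiles checked similarly; truth is weakly best in each.)
In every case the truthful report is at least as good as any alternative, so it is a dominant strategy.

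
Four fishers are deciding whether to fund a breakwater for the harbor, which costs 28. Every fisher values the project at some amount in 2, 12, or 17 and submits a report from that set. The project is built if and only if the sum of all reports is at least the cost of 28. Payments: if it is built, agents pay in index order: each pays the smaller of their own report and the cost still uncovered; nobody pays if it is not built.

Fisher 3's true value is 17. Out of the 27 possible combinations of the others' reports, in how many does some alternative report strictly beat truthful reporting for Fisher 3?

15

Others report (2, 2, 12): truth gives 0; report 12 gives 5 > 0. Violating.
Others report (2, 2, 17): truth gives 0; report 12 gives 5 > 0. Violating.
Others report (2, 12, 2): truth gives 3; report 12 gives 5 > 3. Violating.
Others report (2, 12, 12): truth gives 3; report 2 gives 15 > 3. Violating.
Others report (2, 2, 2): truth gives 0; no alternative beats it.
Others report (2, 17, 2): truth gives 8; no alternative beats it.
(Checking all 27 profiles: 15 have a profitable deviation, 12 do not.)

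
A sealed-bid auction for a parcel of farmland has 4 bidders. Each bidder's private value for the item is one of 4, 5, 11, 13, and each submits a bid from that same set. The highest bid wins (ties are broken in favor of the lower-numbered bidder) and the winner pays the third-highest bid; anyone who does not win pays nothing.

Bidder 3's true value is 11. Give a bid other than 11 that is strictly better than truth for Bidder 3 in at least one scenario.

13

Suppose Bidder 1 bids 4, Bidder 2 bids 4 and Bidder 4 bids 13.
Bid 11: loses, pays 0, utility 0.
Bid 13: wins, pays 4, utility 11 - 4 = 7.
So bidding 13 beats truth here (7 > 0).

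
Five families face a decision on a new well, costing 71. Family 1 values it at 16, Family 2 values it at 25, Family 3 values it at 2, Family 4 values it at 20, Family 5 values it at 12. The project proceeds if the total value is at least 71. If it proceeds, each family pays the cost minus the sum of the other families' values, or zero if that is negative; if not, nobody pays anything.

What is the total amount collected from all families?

Total value 75 ≥ cost 71, so it is built.
Family 1: others sum to 59; max(0, 71 - 59) = 12.
Family 2: others sum to 50; max(0, 71 - 50) = 21.
Family 3: others sum to 73; max(0, 71 - 73) = 0.
Family 4: others sum to 55; max(0, 71 - 55) = 16.
Family 5: others sum to 63; max(0, 71 - 63) = 8.
Total collected = 12 + 21 + 0 + 16 + 8 = 57.

57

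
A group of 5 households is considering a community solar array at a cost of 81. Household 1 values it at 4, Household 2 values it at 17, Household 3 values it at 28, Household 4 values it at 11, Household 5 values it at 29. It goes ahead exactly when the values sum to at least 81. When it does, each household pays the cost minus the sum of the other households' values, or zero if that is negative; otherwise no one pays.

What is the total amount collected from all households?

Total value 89 ≥ cost 81, so it is built.
Household 1: others sum to 85; max(0, 81 - 85) = 0.
Household 2: others sum to 72; max(0, 81 - 72) = 9.
Household 3: others sum to 61; max(0, 81 - 61) = 20.
Household 4: others sum to 78; max(0, 81 - 78) = 3.
Household 5: others sum to 60; max(0, 81 - 60) = 21.
Total collected = 0 + 9 + 20 + 3 + 21 = 53.

53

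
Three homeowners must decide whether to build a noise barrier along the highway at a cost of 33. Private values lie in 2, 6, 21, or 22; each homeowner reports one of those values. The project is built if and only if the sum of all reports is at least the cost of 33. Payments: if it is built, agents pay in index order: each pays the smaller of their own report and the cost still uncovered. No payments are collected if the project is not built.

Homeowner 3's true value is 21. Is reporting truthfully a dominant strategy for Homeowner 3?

Yes

Check each profile of the others' reports and compare truth against every alternative report.
Others report (21, 21): truth gives 21, best alternative gives 21.
Others report (21, 22): truth gives 21, best alternative gives 21.
Others report (22, 21): truth gives 21, best alternative gives 21.
Others report (22, 22): truth gives 21, best alternative gives 21.
Others report (6, 22): truth gives 16, best alternative gives 16.
Others report (22, 6): truth gives 16, best alternative gives 16.
(Remaining 10 profiles checked similarly; truth is weakly best in each.)
In every case the truthful report is at least as good as any alternative, so it is a dominant strategy.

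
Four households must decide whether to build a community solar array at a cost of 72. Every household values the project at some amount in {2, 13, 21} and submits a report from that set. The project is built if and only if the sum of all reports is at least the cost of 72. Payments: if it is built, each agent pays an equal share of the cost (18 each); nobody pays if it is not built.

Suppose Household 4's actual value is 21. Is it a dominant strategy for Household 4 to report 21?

Check each profile of the others' reports and compare truth against every alternative report.
Others report (13, 21, 21): truth gives 3, best alternative gives 0.
Others report (21, 13, 21): truth gives 3, best alternative gives 0.
Others report (21, 21, 13): truth gives 3, best alternative gives 0.
Others report (21, 21, 21): truth gives 3, best alternative gives 3.
Others report (2, 2, 2): truth gives 0, best alternative gives 0.
Others report (2, 2, 13): truth gives 0, best alternative gives 0.
(Remaining 21 profiles checked similarly; truth is weakly best in each.)
In every case the truthful report is at least as good as any alternative, so it is a dominant strategy.

Yes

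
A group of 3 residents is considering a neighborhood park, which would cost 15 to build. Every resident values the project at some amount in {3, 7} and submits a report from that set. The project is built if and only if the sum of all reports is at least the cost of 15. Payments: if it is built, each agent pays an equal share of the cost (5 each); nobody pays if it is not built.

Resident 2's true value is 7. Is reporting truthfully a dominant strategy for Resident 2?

Yes

Check each profile of the others' reports and compare truth against every alternative report.
Others report (3, 7): truth gives 2, best alternative gives 0.
Others report (7, 3): truth gives 2, best alternative gives 0.
Others report (7, 7): truth gives 2, best alternative gives 2.
Others report (3, 3): truth gives 0, best alternative gives 0.
In every case the truthful report is at least as good as any alternative, so it is a dominant strategy.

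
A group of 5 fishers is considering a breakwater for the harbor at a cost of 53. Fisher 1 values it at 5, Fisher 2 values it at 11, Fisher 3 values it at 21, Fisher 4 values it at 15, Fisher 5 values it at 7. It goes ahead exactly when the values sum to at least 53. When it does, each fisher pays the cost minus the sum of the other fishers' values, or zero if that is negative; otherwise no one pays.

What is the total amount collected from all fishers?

30

Total value 59 ≥ cost 53, so it is built.
Fisher 1: others sum to 54; max(0, 53 - 54) = 0.
Fisher 2: others sum to 48; max(0, 53 - 48) = 5.
Fisher 3: others sum to 38; max(0, 53 - 38) = 15.
Fisher 4: others sum to 44; max(0, 53 - 44) = 9.
Fisher 5: others sum to 52; max(0, 53 - 52) = 1.
Total collected = 0 + 5 + 15 + 9 + 1 = 30.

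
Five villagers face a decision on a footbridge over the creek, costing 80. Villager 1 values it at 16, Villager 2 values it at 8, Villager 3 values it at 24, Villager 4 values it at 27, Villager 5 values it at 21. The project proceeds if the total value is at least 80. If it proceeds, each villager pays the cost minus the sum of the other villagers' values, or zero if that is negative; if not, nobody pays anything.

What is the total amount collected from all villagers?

24

Total value 96 ≥ cost 80, so it is built.
Villager 1: others sum to 80; max(0, 80 - 80) = 0.
Villager 2: others sum to 88; max(0, 80 - 88) = 0.
Villager 3: others sum to 72; max(0, 80 - 72) = 8.
Villager 4: others sum to 69; max(0, 80 - 69) = 11.
Villager 5: others sum to 75; max(0, 80 - 75) = 5.
Total collected = 0 + 0 + 8 + 11 + 5 = 24.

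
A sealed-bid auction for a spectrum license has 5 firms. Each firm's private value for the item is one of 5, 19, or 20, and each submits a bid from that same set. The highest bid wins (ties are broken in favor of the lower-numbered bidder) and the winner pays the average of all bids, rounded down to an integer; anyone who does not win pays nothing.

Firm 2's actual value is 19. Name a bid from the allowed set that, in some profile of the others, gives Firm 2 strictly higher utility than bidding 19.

Suppose Firm 1 bids 5, Firm 3 bids 5, Firm 4 bids 5 and Firm 5 bids 20.
Bid 19: loses, pays 0, utility 0.
Bid 20: wins, pays 11, utility 19 - 11 = 8.
So bidding 20 beats truth here (8 > 0).

20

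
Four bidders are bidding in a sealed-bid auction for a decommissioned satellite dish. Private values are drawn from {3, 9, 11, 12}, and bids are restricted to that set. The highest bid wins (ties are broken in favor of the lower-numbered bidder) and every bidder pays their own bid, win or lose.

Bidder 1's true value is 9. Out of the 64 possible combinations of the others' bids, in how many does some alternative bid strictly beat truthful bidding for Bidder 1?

57

Others bid (3, 3, 3): truth gives 0; bid 3 gives 6 > 0. Violating.
Others bid (3, 3, 11): truth gives -9; bid 11 gives -2 > -9. Violating.
Others bid (3, 3, 12): truth gives -9; bid 3 gives -3 > -9. Violating.
Others bid (3, 9, 11): truth gives -9; bid 11 gives -2 > -9. Violating.
Others bid (3, 3, 9): truth gives 0; no alternative beats it.
Others bid (3, 9, 3): truth gives 0; no alternative beats it.
(Checking all 64 profiles: 57 have a profitable deviation, 7 do not.)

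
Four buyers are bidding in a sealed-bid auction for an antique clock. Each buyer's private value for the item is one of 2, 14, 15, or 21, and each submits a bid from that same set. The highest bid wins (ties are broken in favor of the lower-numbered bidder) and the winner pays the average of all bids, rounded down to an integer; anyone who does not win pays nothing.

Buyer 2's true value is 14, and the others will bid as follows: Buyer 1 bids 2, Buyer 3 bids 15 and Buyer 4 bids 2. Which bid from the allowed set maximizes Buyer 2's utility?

15

Bid 2: loses, pays 0, utility 0.
Bid 14: loses, pays 0, utility 0.
Bid 15: wins, pays 8, utility 14 - 8 = 6.
Bid 21: wins, pays 10, utility 14 - 10 = 4.
The best choice is 15 with utility 6.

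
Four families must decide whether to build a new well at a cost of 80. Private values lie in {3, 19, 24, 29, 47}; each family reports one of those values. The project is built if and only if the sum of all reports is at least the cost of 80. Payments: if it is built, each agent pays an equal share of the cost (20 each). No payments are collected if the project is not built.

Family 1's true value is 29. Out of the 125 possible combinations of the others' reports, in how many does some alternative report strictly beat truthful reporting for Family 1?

Others report (3, 3, 29): truth gives 0; report 47 gives 9 > 0. Violating.
Others report (3, 19, 19): truth gives 0; report 47 gives 9 > 0. Violating.
Others report (3, 19, 24): truth gives 0; report 47 gives 9 > 0. Violating.
Others report (3, 24, 19): truth gives 0; report 47 gives 9 > 0. Violating.
Others report (3, 3, 3): truth gives 0; no alternative beats it.
Others report (3, 3, 19): truth gives 0; no alternative beats it.
(Checking all 125 profiles: 12 have a profitable deviation, 113 do not.)

12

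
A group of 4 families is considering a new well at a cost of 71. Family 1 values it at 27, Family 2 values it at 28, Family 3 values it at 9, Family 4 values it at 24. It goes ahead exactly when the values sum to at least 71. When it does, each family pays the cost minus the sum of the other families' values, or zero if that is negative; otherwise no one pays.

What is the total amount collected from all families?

28

Total value 88 ≥ cost 71, so it is built.
Family 1: others sum to 61; max(0, 71 - 61) = 10.
Family 2: others sum to 60; max(0, 71 - 60) = 11.
Family 3: others sum to 79; max(0, 71 - 79) = 0.
Family 4: others sum to 64; max(0, 71 - 64) = 7.
Total collected = 10 + 11 + 0 + 7 = 28.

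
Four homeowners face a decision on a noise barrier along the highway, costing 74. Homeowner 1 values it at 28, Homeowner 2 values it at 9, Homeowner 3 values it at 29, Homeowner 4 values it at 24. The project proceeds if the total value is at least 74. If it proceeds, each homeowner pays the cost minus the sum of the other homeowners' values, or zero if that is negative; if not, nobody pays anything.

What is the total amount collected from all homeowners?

Total value 90 ≥ cost 74, so it is built.
Homeowner 1: others sum to 62; max(0, 74 - 62) = 12.
Homeowner 2: others sum to 81; max(0, 74 - 81) = 0.
Homeowner 3: others sum to 61; max(0, 74 - 61) = 13.
Homeowner 4: others sum to 66; max(0, 74 - 66) = 8.
Total collected = 12 + 0 + 13 + 8 = 33.

33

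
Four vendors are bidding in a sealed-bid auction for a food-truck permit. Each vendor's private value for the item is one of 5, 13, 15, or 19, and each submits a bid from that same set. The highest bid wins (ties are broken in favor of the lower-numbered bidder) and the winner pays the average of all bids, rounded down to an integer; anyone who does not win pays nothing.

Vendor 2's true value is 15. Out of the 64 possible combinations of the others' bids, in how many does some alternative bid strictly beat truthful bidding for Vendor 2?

15

Others bid (5, 5, 19): truth gives 0; bid 19 gives 3 > 0. Violating.
Others bid (5, 13, 19): truth gives 0; bid 19 gives 1 > 0. Violating.
Others bid (5, 15, 19): truth gives 0; bid 19 gives 1 > 0. Violating.
Others bid (5, 19, 5): truth gives 0; bid 19 gives 3 > 0. Violating.
Others bid (5, 5, 5): truth gives 8; no alternative beats it.
Others bid (5, 5, 13): truth gives 6; no alternative beats it.
(Checking all 64 profiles: 15 have a profitable deviation, 49 do not.)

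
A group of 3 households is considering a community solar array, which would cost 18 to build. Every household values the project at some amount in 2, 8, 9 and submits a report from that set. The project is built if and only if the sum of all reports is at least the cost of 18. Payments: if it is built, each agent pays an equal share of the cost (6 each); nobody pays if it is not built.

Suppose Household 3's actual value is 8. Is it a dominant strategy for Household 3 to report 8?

Yes

Check each profile of the others' reports and compare truth against every alternative report.
Others report (2, 8): truth gives 2, best alternative gives 2.
Others report (2, 9): truth gives 2, best alternative gives 2.
Others report (8, 2): truth gives 2, best alternative gives 2.
Others report (8, 8): truth gives 2, best alternative gives 2.
Others report (8, 9): truth gives 2, best alternative gives 2.
Others report (9, 2): truth gives 2, best alternative gives 2.
(Remaining 3 profiles checked similarly; truth is weakly best in each.)
In every case the truthful report is at least as good as any alternative, so it is a dominant strategy.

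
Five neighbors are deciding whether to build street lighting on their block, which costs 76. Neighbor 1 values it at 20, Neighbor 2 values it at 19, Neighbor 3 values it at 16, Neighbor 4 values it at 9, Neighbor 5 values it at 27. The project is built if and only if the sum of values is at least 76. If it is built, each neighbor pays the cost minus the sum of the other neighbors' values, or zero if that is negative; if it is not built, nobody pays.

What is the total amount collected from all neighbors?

22

Total value 91 ≥ cost 76, so it is built.
Neighbor 1: others sum to 71; max(0, 76 - 71) = 5.
Neighbor 2: others sum to 72; max(0, 76 - 72) = 4.
Neighbor 3: others sum to 75; max(0, 76 - 75) = 1.
Neighbor 4: others sum to 82; max(0, 76 - 82) = 0.
Neighbor 5: others sum to 64; max(0, 76 - 64) = 12.
Total collected = 5 + 4 + 1 + 0 + 12 = 22.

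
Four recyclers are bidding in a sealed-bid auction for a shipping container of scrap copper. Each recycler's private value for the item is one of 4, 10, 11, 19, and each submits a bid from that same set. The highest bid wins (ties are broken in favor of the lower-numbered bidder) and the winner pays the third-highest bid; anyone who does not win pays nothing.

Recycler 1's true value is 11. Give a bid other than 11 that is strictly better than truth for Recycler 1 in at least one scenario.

Suppose Recycler 2 bids 4, Recycler 3 bids 4 and Recycler 4 bids 19.
Bid 11: loses, pays 0, utility 0.
Bid 19: wins, pays 4, utility 11 - 4 = 7.
So bidding 19 beats truth here (7 > 0).

19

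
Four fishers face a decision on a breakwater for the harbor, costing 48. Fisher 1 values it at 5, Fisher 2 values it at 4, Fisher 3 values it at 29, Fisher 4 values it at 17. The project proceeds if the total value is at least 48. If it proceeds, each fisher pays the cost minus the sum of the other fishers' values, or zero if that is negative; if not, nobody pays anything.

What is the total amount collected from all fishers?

32

Total value 55 ≥ cost 48, so it is built.
Fisher 1: others sum to 50; max(0, 48 - 50) = 0.
Fisher 2: others sum to 51; max(0, 48 - 51) = 0.
Fisher 3: others sum to 26; max(0, 48 - 26) = 22.
Fisher 4: others sum to 38; max(0, 48 - 38) = 10.
Total collected = 0 + 0 + 22 + 10 = 32.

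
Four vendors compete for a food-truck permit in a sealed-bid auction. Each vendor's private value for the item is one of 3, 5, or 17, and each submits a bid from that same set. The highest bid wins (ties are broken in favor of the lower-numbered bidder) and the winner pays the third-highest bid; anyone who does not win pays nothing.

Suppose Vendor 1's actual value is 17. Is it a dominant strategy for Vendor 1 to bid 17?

Check each profile of the others' bids and compare truth against every alternative bid.
Others bid (3, 3, 17): truth gives 14, best alternative gives 0.
Others bid (3, 17, 3): truth gives 14, best alternative gives 0.
Others bid (17, 3, 3): truth gives 14, best alternative gives 0.
Others bid (3, 5, 17): truth gives 12, best alternative gives 0.
Others bid (3, 17, 5): truth gives 12, best alternative gives 0.
Others bid (5, 3, 17): truth gives 12, best alternative gives 0.
(Remaining 21 profiles checked similarly; truth is weakly best in each.)
In every case the truthful bid is at least as good as any alternative, so it is a dominant strategy.

Yes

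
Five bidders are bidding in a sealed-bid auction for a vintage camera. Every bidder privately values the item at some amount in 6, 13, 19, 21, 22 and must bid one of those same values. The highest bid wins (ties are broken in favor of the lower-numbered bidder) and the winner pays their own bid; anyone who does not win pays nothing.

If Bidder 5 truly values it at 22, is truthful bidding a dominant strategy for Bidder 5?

No

Consider the case where Bidder 1 bids 6, Bidder 2 bids 6, Bidder 3 bids 6 and Bidder 4 bids 6.
Truthful bid 22: wins, pays 22, utility 22 - 22 = 0.
Bid 13 instead: wins, pays 13, utility 22 - 13 = 9.
Since 9 > 0, bidding 13 is strictly better here, so truthful bidding is not dominant.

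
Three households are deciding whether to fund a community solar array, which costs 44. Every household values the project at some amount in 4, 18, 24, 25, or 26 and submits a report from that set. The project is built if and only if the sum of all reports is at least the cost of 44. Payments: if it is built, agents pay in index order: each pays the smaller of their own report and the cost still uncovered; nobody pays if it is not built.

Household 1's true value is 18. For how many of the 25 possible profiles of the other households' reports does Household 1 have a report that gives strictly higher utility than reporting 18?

Others report (18, 24): truth gives 0; report 4 gives 14 > 0. Violating.
Others report (18, 25): truth gives 0; report 4 gives 14 > 0. Violating.
Others report (18, 26): truth gives 0; report 4 gives 14 > 0. Violating.
Others report (24, 18): truth gives 0; report 4 gives 14 > 0. Violating.
Others report (4, 4): truth gives 0; no alternative beats it.
Others report (4, 18): truth gives 0; no alternative beats it.
(Checking all 25 profiles: 15 have a profitable deviation, 10 do not.)

15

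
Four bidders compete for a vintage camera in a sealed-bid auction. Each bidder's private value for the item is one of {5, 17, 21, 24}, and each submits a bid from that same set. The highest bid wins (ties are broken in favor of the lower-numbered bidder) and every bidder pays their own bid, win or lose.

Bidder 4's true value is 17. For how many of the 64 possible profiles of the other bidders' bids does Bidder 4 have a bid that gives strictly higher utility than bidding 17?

Others bid (5, 5, 17): truth gives -17; bid 21 gives -4 > -17. Violating.
Others bid (5, 5, 21): truth gives -17; bid 5 gives -5 > -17. Violating.
Others bid (5, 5, 24): truth gives -17; bid 5 gives -5 > -17. Violating.
Others bid (5, 17, 5): truth gives -17; bid 21 gives -4 > -17. Violating.
Others bid (5, 5, 5): truth gives 0; no alternative beats it.
(Checking all 64 profiles: 63 have a profitable deviation, 1 does not.)

63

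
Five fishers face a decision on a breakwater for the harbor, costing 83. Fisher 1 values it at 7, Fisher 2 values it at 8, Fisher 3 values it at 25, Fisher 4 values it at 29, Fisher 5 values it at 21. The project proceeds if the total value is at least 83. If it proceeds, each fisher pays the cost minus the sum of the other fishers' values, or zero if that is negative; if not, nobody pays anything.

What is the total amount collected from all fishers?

55

Total value 90 ≥ cost 83, so it is built.
Fisher 1: others sum to 83; max(0, 83 - 83) = 0.
Fisher 2: others sum to 82; max(0, 83 - 82) = 1.
Fisher 3: others sum to 65; max(0, 83 - 65) = 18.
Fisher 4: others sum to 61; max(0, 83 - 61) = 22.
Fisher 5: others sum to 69; max(0, 83 - 69) = 14.
Total collected = 0 + 1 + 18 + 22 + 14 = 55.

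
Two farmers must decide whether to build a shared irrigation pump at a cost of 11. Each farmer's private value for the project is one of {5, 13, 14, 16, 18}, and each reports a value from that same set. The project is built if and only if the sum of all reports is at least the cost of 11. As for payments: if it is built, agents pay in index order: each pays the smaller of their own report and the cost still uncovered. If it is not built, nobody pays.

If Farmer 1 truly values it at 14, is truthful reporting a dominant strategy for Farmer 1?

No

Consider the case where Farmer 2 reports 13.
Truthful report 14: project built, pays 11, utility 14 - 11 = 3.
Report 5 instead: project built, pays 5, utility 14 - 5 = 9.
Since 9 > 3, reporting 5 is strictly better here, so truthful reporting is not dominant.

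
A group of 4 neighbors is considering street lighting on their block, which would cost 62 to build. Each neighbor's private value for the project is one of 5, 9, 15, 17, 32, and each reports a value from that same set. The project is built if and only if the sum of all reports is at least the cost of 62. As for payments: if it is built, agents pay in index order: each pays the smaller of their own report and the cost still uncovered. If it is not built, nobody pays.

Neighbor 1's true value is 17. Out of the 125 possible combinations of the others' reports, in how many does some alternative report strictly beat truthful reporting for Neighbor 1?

59

Others report (5, 15, 32): truth gives 0; report 15 gives 2 > 0. Violating.
Others report (5, 17, 32): truth gives 0; report 9 gives 8 > 0. Violating.
Others report (5, 32, 15): truth gives 0; report 15 gives 2 > 0. Violating.
Others report (5, 32, 17): truth gives 0; report 9 gives 8 > 0. Violating.
Others report (5, 5, 5): truth gives 0; no alternative beats it.
Others report (5, 5, 9): truth gives 0; no alternative beats it.
(Checking all 125 profiles: 59 have a profitable deviation, 66 do not.)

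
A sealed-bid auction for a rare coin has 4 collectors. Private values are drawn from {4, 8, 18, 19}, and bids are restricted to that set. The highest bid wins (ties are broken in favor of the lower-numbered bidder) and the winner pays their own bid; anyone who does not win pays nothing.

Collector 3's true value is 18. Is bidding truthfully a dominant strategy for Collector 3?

Consider the case where Collector 1 bids 4, Collector 2 bids 4 and Collector 4 bids 4.
Truthful bid 18: wins, pays 18, utility 18 - 18 = 0.
Bid 8 instead: wins, pays 8, utility 18 - 8 = 10.
Since 10 > 0, bidding 8 is strictly better here, so truthful bidding is not dominant.

No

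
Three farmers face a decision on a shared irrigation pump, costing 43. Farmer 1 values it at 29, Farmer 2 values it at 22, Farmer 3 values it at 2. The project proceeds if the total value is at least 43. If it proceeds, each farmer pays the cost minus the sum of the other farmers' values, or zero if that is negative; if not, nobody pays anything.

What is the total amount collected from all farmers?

31

Total value 53 ≥ cost 43, so it is built.
Farmer 1: others sum to 24; max(0, 43 - 24) = 19.
Farmer 2: others sum to 31; max(0, 43 - 31) = 12.
Farmer 3: others sum to 51; max(0, 43 - 51) = 0.
Total collected = 19 + 12 + 0 = 31.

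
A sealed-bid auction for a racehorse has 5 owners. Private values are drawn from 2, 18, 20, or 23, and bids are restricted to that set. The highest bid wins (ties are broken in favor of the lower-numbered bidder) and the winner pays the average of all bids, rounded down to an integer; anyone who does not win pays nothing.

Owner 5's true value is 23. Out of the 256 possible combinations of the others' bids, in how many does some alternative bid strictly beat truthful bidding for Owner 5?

6

Others bid (2, 2, 2, 2): truth gives 17; bid 18 gives 18 > 17. Violating.
Others bid (2, 2, 2, 18): truth gives 14; bid 20 gives 15 > 14. Violating.
Others bid (2, 2, 18, 2): truth gives 14; bid 20 gives 15 > 14. Violating.
Others bid (2, 18, 2, 2): truth gives 14; bid 20 gives 15 > 14. Violating.
Others bid (2, 2, 2, 20): truth gives 14; no alternative beats it.
Others bid (2, 2, 2, 23): truth gives 0; no alternative beats it.
(Checking all 256 profiles: 6 have a profitable deviation, 250 do not.)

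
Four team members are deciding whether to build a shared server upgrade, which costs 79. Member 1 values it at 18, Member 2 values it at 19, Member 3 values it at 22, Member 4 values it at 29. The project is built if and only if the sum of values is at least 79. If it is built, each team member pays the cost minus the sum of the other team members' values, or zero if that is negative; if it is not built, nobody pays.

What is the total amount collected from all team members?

52

Total value 88 ≥ cost 79, so it is built.
Member 1: others sum to 70; max(0, 79 - 70) = 9.
Member 2: others sum to 69; max(0, 79 - 69) = 10.
Member 3: others sum to 66; max(0, 79 - 66) = 13.
Member 4: others sum to 59; max(0, 79 - 59) = 20.
Total collected = 9 + 10 + 13 + 20 = 52.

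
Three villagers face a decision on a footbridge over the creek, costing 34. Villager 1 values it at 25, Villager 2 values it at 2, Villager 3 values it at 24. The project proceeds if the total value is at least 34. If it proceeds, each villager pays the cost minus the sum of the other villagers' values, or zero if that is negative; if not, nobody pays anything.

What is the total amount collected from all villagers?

15

Total value 51 ≥ cost 34, so it is built.
Villager 1: others sum to 26; max(0, 34 - 26) = 8.
Villager 2: others sum to 49; max(0, 34 - 49) = 0.
Villager 3: others sum to 27; max(0, 34 - 27) = 7.
Total collected = 8 + 0 + 7 = 15.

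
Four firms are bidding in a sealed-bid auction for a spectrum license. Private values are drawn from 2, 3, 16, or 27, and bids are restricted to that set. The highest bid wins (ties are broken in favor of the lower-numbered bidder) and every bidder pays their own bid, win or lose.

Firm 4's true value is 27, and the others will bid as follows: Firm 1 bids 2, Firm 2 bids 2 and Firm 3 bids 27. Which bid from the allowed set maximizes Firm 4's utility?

Bid 2: loses but pays 2, utility -2.
Bid 3: loses but pays 3, utility -3.
Bid 16: loses but pays 16, utility -16.
Bid 27: loses but pays 27, utility -27.
The best choice is 2 with utility -2.

2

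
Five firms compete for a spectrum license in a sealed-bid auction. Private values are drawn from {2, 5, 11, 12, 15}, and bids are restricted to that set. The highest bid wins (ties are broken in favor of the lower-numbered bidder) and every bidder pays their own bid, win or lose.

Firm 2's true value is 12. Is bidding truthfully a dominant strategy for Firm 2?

No

Consider the case where Firm 1 bids 2, Firm 3 bids 2, Firm 4 bids 2 and Firm 5 bids 2.
Truthful bid 12: wins, pays 12, utility 12 - 12 = 0.
Bid 5 instead: wins, pays 5, utility 12 - 5 = 7.
Since 7 > 0, bidding 5 is strictly better here, so truthful bidding is not dominant.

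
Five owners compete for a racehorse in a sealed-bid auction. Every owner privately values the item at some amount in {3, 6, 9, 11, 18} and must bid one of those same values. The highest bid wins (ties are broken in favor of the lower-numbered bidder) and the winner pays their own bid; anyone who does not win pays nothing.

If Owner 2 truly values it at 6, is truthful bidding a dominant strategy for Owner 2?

Yes

Check each profile of the others' bids and compare truth against every alternative bid.
Others bid (3, 3, 3, 3): truth gives 0, best alternative gives 0.
Others bid (3, 3, 3, 6): truth gives 0, best alternative gives 0.
Others bid (3, 3, 3, 9): truth gives 0, best alternative gives 0.
Others bid (3, 3, 3, 11): truth gives 0, best alternative gives 0.
Others bid (3, 3, 3, 18): truth gives 0, best alternative gives 0.
Others bid (3, 3, 6, 3): truth gives 0, best alternative gives 0.
(Remaining 619 profiles checked similarly; truth is weakly best in each.)
In every case the truthful bid is at least as good as any alternative, so it is a dominant strategy.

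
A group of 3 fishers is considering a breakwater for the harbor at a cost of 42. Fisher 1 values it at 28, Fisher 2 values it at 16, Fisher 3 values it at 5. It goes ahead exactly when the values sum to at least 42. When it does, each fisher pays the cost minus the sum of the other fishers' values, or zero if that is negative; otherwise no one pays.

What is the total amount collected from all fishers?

30

Total value 49 ≥ cost 42, so it is built.
Fisher 1: others sum to 21; max(0, 42 - 21) = 21.
Fisher 2: others sum to 33; max(0, 42 - 33) = 9.
Fisher 3: others sum to 44; max(0, 42 - 44) = 0.
Total collected = 21 + 9 + 0 = 30.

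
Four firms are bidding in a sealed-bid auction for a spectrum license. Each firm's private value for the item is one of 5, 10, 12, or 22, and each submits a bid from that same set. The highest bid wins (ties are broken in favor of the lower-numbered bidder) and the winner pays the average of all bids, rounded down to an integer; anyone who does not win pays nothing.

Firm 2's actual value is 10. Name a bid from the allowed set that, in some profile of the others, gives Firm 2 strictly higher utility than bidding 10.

12

Suppose Firm 1 bids 5, Firm 3 bids 5 and Firm 4 bids 12.
Bid 10: loses, pays 0, utility 0.
Bid 12: wins, pays 8, utility 10 - 8 = 2.
So bidding 12 beats truth here (2 > 0).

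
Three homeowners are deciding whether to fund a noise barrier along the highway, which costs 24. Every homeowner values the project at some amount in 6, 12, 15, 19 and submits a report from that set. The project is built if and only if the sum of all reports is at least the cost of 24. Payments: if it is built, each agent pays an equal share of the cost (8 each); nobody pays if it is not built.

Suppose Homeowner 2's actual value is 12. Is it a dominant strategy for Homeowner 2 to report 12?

Check each profile of the others' reports and compare truth against every alternative report.
Others report (6, 6): truth gives 4, best alternative gives 4.
Others report (6, 12): truth gives 4, best alternative gives 4.
Others report (6, 15): truth gives 4, best alternative gives 4.
Others report (6, 19): truth gives 4, best alternative gives 4.
Others report (12, 6): truth gives 4, best alternative gives 4.
Others report (12, 12): truth gives 4, best alternative gives 4.
(Remaining 10 profiles checked similarly; truth is weakly best in each.)
In every case the truthful report is at least as good as any alternative, so it is a dominant strategy.

Yes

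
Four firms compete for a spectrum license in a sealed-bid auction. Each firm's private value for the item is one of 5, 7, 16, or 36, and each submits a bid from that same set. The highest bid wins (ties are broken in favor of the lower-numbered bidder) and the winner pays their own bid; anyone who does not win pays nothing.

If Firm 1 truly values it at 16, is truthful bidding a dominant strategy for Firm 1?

Consider the case where Firm 2 bids 5, Firm 3 bids 5 and Firm 4 bids 5.
Truthful bid 16: wins, pays 16, utility 16 - 16 = 0.
Bid 5 instead: wins, pays 5, utility 16 - 5 = 11.
Since 11 > 0, bidding 5 is strictly better here, so truthful bidding is not dominant.

No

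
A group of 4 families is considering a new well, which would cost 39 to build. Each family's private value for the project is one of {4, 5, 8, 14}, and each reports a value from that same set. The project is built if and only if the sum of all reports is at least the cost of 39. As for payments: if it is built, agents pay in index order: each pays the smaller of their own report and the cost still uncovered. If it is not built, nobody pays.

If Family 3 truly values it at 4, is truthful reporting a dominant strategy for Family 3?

Check each profile of the others' reports and compare truth against every alternative report.
Others report (8, 14, 14): truth gives 0, best alternative gives -1.
Others report (14, 8, 14): truth gives 0, best alternative gives -1.
Others report (14, 14, 8): truth gives 0, best alternative gives -1.
Others report (14, 14, 14): truth gives 0, best alternative gives -1.
Others report (4, 4, 4): truth gives 0, best alternative gives 0.
Others report (4, 4, 5): truth gives 0, best alternative gives 0.
(Remaining 58 profiles checked similarly; truth is weakly best in each.)
In every case the truthful report is at least as good as any alternative, so it is a dominant strategy.

Yes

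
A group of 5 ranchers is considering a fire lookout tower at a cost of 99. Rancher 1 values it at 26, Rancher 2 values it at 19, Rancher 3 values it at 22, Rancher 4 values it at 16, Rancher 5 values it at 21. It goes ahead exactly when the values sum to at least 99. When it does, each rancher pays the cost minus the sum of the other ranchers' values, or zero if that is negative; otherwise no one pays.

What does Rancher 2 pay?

Total value 104 ≥ cost 99, so the project is built.
The other ranchers' values sum to 85.
Cost minus that sum is 99 - 85 = 14.

14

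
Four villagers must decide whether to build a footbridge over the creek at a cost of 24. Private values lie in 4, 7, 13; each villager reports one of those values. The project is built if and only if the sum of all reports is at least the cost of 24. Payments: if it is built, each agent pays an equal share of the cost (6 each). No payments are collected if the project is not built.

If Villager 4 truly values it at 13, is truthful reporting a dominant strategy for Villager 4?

Yes

Check each profile of the others' reports and compare truth against every alternative report.
Others report (4, 4, 4): truth gives 7, best alternative gives 0.
Others report (4, 4, 7): truth gives 7, best alternative gives 0.
Others report (4, 7, 4): truth gives 7, best alternative gives 0.
Others report (7, 4, 4): truth gives 7, best alternative gives 0.
Others report (4, 4, 13): truth gives 7, best alternative gives 7.
Others report (4, 7, 7): truth gives 7, best alternative gives 7.
(Remaining 21 profiles checked similarly; truth is weakly best in each.)
In every case the truthful report is at least as good as any alternative, so it is a dominant strategy.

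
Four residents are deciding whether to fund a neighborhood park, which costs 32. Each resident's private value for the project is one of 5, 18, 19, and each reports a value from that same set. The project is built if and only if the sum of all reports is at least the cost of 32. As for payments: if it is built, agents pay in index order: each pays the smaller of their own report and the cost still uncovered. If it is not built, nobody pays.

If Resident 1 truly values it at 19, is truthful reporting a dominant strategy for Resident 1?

Consider the case where Resident 2 reports 5, Resident 3 reports 5 and Resident 4 reports 5.
Truthful report 19: project built, pays 19, utility 19 - 19 = 0.
Report 18 instead: project built, pays 18, utility 19 - 18 = 1.
Since 1 > 0, reporting 18 is strictly better here, so truthful reporting is not dominant.

No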